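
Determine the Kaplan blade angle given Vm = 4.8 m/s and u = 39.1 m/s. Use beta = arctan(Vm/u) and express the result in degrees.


beta = arctan(4.8 / 39.1) = 6.9987 degrees


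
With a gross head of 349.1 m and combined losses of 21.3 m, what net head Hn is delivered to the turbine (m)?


Hn = 349.1 - 21.3 = 327.8000 m


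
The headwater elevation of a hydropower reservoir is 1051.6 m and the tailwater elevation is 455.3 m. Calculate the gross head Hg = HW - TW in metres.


Hg = 1051.6 - 455.3 = 596.3000 m


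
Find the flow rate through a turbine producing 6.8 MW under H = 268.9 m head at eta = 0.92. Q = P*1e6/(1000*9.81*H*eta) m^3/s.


Q = 6.8 * 1e6 / (1000 * 9.81 * 268.9 * 0.92) = 2.8020 m^3/s


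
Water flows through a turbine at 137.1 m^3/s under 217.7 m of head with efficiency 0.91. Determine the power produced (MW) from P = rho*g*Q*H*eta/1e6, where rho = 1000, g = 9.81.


P = 1000 * 9.81 * 137.1 * 217.7 * 0.91 / 1e6 = 266.4442 MW


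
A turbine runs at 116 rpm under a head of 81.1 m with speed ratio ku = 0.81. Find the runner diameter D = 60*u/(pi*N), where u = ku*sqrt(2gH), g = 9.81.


u = 0.81 * sqrt(2*9.81*81.1) = 32.3106 m/s
D = 60 * 32.3106 / (pi * 116) = 5.3197 m


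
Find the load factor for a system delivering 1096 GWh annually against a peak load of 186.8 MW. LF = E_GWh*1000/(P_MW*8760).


LF = 1096 * 1000 / (186.8 * 8760) = 0.6698


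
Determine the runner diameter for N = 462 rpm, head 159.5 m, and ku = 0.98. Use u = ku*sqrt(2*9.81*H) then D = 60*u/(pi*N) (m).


u = 0.98 * sqrt(2*9.81*159.5) = 54.8221 m/s
D = 60 * 54.8221 / (pi * 462) = 2.2663 m


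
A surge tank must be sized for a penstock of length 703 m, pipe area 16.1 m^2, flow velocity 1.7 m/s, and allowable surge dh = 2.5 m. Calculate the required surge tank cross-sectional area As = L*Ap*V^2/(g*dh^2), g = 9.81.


As = 703 * 16.1 * 1.7^2 / (9.81 * 2.5^2) = 533.4946 m^2


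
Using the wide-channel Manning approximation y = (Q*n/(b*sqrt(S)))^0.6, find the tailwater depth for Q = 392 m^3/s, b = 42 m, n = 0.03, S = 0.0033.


y = (392 * 0.03 / (42 * 0.0033^0.5))^0.6 = 2.5867 m


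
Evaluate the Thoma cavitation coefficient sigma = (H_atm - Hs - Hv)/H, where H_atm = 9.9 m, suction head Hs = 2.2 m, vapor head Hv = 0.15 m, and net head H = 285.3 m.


sigma = (9.9 - 2.2 - 0.15) / 285.3 = 0.0265


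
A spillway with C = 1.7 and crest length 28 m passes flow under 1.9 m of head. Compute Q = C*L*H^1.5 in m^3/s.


Q = 1.7 * 28 * 1.9^1.5 = 124.6629 m^3/s


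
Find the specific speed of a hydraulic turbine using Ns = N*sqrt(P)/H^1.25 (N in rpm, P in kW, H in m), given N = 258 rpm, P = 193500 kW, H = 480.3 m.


Ns = 258 * 193500^0.5 / 480.3^1.25 = 50.4742


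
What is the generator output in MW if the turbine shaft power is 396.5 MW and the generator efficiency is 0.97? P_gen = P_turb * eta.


P_gen = 396.5 * 0.97 = 384.6050 MW


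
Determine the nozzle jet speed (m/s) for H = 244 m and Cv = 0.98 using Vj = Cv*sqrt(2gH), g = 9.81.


Vj = 0.98 * sqrt(2*9.81*244) = 67.8064 m/s


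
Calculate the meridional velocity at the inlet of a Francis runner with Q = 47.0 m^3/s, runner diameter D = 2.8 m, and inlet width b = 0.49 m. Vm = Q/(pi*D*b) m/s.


Vm = 47.0 / (pi * 2.8 * 0.49) = 10.9042 m/s


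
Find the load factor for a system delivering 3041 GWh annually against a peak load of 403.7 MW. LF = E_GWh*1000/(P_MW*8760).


LF = 3041 * 1000 / (403.7 * 8760) = 0.8599


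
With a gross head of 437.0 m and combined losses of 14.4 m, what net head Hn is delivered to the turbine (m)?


Hn = 437.0 - 14.4 = 422.6000 m


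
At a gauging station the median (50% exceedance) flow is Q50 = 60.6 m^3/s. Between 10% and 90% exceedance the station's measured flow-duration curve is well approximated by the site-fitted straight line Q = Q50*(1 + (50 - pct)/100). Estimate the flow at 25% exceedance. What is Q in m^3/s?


Q = 60.6 * (1 + (50 - 25)/100) = 75.7500 m^3/s


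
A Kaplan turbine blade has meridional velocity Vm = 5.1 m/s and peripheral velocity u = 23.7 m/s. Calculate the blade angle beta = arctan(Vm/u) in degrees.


beta = arctan(5.1 / 23.7) = 12.1443 degrees


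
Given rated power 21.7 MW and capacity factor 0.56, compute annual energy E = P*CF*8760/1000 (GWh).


E = 21.7 * 0.56 * 8760 / 1000 = 106.4515 GWh


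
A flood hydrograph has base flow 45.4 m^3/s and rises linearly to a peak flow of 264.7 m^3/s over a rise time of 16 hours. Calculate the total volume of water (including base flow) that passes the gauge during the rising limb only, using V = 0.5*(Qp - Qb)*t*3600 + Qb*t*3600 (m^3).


V = 0.5*(264.7 - 45.4)*16*3600 + 45.4*16*3600 = 8.9309e+06 m^3


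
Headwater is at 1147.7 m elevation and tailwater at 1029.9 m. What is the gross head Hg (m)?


Hg = 1147.7 - 1029.9 = 117.8000 m


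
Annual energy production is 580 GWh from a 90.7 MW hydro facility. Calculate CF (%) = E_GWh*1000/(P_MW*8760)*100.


CF = 580 * 1000 / (90.7 * 8760) * 100 = 72.9989 %


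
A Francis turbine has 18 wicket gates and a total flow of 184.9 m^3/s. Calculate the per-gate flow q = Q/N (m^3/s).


q = 184.9 / 18 = 10.2722 m^3/s


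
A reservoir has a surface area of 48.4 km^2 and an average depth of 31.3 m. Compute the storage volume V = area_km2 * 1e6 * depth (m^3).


V = 48.4 * 1e6 * 31.3 = 1.5149e+09 m^3


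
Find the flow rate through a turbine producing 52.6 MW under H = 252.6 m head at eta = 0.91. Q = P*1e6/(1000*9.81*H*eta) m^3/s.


Q = 52.6 * 1e6 / (1000 * 9.81 * 252.6 * 0.91) = 23.3261 m^3/s


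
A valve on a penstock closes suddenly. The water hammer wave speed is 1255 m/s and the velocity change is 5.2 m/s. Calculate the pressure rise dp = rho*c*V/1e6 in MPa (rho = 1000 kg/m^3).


dp = 1000 * 1255 * 5.2 / 1e6 = 6.5260 MPa


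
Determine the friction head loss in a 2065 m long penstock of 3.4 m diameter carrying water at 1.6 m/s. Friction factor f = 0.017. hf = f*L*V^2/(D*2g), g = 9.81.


hf = 0.017 * 2065 * 1.6^2 / (3.4 * 2 * 9.81) = 1.3472 m


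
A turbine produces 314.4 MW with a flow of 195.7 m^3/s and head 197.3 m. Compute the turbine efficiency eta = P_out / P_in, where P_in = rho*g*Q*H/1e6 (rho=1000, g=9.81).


P_in = 1000 * 9.81 * 195.7 * 197.3 / 1e6 = 378.7799 MW
eta = 314.4 / 378.7799 = 0.8300


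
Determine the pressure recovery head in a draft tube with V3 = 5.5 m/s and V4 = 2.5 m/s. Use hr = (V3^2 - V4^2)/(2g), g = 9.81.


hr = (5.5^2 - 2.5^2) / (2*9.81) = 1.2232 m


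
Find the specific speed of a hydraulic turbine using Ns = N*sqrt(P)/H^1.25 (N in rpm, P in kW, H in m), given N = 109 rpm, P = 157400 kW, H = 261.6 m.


Ns = 109 * 157400^0.5 / 261.6^1.25 = 41.1038


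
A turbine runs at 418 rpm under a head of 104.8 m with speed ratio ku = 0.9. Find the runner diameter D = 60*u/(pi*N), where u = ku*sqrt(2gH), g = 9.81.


u = 0.9 * sqrt(2*9.81*104.8) = 40.8106 m/s
D = 60 * 40.8106 / (pi * 418) = 1.8647 m


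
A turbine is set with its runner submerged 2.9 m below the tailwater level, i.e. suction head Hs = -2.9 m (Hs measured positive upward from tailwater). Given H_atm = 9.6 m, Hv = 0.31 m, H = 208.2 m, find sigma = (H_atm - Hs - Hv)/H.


sigma = (9.6 - (-2.9) - 0.31) / 208.2 = 0.0585


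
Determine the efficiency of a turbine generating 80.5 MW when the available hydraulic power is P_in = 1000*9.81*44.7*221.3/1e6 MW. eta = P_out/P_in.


P_in = 1000 * 9.81 * 44.7 * 221.3 / 1e6 = 97.0416 MW
eta = 80.5 / 97.0416 = 0.8295


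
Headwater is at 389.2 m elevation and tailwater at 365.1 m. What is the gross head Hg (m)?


Hg = 389.2 - 365.1 = 24.1000 m


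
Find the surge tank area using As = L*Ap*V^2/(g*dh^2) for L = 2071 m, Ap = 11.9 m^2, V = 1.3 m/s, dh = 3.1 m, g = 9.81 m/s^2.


As = 2071 * 11.9 * 1.3^2 / (9.81 * 3.1^2) = 441.7956 m^2


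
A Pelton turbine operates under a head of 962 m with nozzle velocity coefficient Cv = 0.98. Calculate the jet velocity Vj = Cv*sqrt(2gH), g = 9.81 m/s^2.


Vj = 0.98 * sqrt(2*9.81*962) = 134.6366 m/s


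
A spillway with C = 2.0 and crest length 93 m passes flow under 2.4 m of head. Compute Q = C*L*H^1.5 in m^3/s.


Q = 2.0 * 93 * 2.4^1.5 = 691.5599 m^3/s


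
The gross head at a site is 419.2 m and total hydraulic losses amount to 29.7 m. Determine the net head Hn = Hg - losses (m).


Hn = 419.2 - 29.7 = 389.5000 m


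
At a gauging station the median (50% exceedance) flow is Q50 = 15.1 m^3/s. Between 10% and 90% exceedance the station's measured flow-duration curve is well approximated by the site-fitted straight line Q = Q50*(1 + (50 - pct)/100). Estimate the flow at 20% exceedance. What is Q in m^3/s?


Q = 15.1 * (1 + (50 - 20)/100) = 19.6300 m^3/s


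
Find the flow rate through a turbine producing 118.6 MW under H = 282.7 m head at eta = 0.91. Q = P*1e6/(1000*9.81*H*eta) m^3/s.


Q = 118.6 * 1e6 / (1000 * 9.81 * 282.7 * 0.91) = 46.9947 m^3/s


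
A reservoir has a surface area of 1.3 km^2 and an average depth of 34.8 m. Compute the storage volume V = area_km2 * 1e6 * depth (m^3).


V = 1.3 * 1e6 * 34.8 = 4.5240e+07 m^3


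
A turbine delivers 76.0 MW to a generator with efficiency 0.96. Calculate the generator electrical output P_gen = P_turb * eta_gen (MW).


P_gen = 76.0 * 0.96 = 72.9600 MW


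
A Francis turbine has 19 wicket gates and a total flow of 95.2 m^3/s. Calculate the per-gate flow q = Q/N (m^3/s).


q = 95.2 / 19 = 5.0105 m^3/s


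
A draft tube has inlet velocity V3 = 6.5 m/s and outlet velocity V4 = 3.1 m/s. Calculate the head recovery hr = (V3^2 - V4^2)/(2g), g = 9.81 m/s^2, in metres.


hr = (6.5^2 - 3.1^2) / (2*9.81) = 1.6636 m


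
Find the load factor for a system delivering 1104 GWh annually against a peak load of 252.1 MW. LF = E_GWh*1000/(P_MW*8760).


LF = 1104 * 1000 / (252.1 * 8760) = 0.4999


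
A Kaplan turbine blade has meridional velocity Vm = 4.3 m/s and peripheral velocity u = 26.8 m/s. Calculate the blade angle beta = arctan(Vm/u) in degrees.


beta = arctan(4.3 / 26.8) = 9.1153 degrees


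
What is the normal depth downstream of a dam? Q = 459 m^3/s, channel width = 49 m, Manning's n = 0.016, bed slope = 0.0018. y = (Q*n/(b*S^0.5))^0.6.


y = (459 * 0.016 / (49 * 0.0018^0.5))^0.6 = 2.1324 m


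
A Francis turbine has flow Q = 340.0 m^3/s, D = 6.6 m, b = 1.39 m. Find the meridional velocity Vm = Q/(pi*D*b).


Vm = 340.0 / (pi * 6.6 * 1.39) = 11.7970 m/s


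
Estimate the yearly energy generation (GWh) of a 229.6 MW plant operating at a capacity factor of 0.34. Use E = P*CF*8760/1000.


E = 229.6 * 0.34 * 8760 / 1000 = 683.8406 GWh


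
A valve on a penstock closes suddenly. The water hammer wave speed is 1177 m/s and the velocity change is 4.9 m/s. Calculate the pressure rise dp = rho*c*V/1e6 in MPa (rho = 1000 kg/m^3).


dp = 1000 * 1177 * 4.9 / 1e6 = 5.7673 MPa


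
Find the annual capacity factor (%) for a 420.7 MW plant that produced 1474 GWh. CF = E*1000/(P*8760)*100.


CF = 1474 * 1000 / (420.7 * 8760) * 100 = 39.9964 %


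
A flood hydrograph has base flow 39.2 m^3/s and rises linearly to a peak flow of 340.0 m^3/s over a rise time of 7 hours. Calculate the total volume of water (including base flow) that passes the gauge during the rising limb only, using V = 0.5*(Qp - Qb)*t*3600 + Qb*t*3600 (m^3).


V = 0.5*(340.0 - 39.2)*7*3600 + 39.2*7*3600 = 4.7779e+06 m^3


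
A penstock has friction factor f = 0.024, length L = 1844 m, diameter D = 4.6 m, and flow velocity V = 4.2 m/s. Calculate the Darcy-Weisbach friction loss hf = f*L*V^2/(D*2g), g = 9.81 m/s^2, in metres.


hf = 0.024 * 1844 * 4.2^2 / (4.6 * 2 * 9.81) = 8.6500 m


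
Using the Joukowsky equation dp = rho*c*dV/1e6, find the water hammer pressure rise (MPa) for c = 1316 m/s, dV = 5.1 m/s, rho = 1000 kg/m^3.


dp = 1000 * 1316 * 5.1 / 1e6 = 6.7116 MPa


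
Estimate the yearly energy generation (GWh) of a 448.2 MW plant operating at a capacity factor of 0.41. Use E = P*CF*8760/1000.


E = 448.2 * 0.41 * 8760 / 1000 = 1609.7551 GWh


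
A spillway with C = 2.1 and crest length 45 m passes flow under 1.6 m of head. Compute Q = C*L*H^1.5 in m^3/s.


Q = 2.1 * 45 * 1.6^1.5 = 191.2546 m^3/s


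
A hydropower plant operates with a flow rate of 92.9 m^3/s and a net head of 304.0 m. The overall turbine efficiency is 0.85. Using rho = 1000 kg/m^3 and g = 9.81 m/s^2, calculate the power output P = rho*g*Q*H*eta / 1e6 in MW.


P = 1000 * 9.81 * 92.9 * 304.0 * 0.85 / 1e6 = 235.4926 MW


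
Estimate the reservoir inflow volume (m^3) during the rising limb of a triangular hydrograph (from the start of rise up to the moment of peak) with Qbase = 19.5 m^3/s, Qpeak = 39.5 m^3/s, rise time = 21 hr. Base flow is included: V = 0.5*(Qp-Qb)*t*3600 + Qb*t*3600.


V = 0.5*(39.5 - 19.5)*21*3600 + 19.5*21*3600 = 2.2302e+06 m^3


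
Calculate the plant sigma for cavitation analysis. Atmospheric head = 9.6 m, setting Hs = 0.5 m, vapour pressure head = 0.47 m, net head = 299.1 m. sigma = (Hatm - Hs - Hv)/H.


sigma = (9.6 - 0.5 - 0.47) / 299.1 = 0.0289


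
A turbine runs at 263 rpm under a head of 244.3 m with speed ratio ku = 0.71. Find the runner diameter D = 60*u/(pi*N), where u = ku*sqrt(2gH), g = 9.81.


u = 0.71 * sqrt(2*9.81*244.3) = 49.1552 m/s
D = 60 * 49.1552 / (pi * 263) = 3.5696 m


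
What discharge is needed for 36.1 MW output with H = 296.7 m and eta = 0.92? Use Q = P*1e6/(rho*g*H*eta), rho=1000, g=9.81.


Q = 36.1 * 1e6 / (1000 * 9.81 * 296.7 * 0.92) = 13.4813 m^3/s


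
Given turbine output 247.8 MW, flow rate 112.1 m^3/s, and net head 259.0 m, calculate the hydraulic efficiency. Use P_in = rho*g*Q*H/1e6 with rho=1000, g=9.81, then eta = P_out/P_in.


P_in = 1000 * 9.81 * 112.1 * 259.0 / 1e6 = 284.8226 MW
eta = 247.8 / 284.8226 = 0.8700


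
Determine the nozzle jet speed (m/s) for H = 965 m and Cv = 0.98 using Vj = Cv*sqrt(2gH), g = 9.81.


Vj = 0.98 * sqrt(2*9.81*965) = 134.8464 m/s


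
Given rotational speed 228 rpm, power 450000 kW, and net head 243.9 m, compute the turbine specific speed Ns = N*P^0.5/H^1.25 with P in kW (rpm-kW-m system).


Ns = 228 * 450000^0.5 / 243.9^1.25 = 158.6815


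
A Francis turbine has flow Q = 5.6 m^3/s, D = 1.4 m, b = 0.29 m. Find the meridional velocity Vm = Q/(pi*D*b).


Vm = 5.6 / (pi * 1.4 * 0.29) = 4.3905 m/s


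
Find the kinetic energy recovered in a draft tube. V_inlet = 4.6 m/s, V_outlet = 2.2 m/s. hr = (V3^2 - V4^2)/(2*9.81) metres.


hr = (4.6^2 - 2.2^2) / (2*9.81) = 0.8318 m


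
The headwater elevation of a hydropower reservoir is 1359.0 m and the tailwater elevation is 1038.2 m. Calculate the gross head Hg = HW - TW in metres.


Hg = 1359.0 - 1038.2 = 320.8000 m


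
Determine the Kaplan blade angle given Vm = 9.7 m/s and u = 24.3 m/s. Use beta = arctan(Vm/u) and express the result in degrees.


beta = arctan(9.7 / 24.3) = 21.7607 degrees


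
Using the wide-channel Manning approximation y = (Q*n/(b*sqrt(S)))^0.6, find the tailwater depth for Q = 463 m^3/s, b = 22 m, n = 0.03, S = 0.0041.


y = (463 * 0.03 / (22 * 0.0041^0.5))^0.6 = 3.9476 m


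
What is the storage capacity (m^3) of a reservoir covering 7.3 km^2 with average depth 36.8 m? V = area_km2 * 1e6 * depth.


V = 7.3 * 1e6 * 36.8 = 2.6864e+08 m^3


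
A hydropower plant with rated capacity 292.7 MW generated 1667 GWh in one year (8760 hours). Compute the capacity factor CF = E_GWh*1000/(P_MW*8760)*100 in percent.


CF = 1667 * 1000 / (292.7 * 8760) * 100 = 65.0143 %


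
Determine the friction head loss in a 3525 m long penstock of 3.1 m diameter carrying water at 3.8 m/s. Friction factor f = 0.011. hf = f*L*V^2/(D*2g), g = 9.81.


hf = 0.011 * 3525 * 3.8^2 / (3.1 * 2 * 9.81) = 9.2057 m


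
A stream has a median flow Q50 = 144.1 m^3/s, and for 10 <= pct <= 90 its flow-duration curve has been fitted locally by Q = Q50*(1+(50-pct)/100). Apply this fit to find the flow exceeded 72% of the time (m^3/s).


Q = 144.1 * (1 + (50 - 72)/100) = 112.3980 m^3/s


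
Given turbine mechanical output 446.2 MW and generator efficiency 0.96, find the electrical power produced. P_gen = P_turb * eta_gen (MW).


P_gen = 446.2 * 0.96 = 428.3520 MW


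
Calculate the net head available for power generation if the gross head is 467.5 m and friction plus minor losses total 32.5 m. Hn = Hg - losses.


Hn = 467.5 - 32.5 = 435.0000 m


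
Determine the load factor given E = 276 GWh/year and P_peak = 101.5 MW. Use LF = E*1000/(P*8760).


LF = 276 * 1000 / (101.5 * 8760) = 0.3104


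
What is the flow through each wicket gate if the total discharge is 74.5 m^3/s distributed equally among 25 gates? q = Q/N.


q = 74.5 / 25 = 2.9800 m^3/s


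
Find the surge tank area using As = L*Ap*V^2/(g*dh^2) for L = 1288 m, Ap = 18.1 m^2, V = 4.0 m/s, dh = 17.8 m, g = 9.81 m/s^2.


As = 1288 * 18.1 * 4.0^2 / (9.81 * 17.8^2) = 120.0067 m^2


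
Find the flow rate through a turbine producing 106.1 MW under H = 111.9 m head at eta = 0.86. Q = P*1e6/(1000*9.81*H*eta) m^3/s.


Q = 106.1 * 1e6 / (1000 * 9.81 * 111.9 * 0.86) = 112.3875 m^3/s


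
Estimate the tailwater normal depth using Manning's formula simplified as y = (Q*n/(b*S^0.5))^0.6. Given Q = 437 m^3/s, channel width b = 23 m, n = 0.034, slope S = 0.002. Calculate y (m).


y = (437 * 0.034 / (23 * 0.002^0.5))^0.6 = 4.9640 m


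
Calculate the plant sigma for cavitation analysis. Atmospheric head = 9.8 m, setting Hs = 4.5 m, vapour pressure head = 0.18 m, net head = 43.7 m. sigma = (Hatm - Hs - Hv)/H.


sigma = (9.8 - 4.5 - 0.18) / 43.7 = 0.1172


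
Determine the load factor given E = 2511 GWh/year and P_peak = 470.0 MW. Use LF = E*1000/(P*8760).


LF = 2511 * 1000 / (470.0 * 8760) = 0.6099


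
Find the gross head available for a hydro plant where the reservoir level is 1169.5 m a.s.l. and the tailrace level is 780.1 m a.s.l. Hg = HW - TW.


Hg = 1169.5 - 780.1 = 389.4000 m


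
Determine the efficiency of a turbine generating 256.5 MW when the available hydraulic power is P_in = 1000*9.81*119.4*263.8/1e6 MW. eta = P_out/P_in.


P_in = 1000 * 9.81 * 119.4 * 263.8 / 1e6 = 308.9926 MW
eta = 256.5 / 308.9926 = 0.8301


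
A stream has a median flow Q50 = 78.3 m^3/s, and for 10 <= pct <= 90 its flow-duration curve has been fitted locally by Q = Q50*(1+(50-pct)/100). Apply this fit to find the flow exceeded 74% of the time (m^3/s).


Q = 78.3 * (1 + (50 - 74)/100) = 59.5080 m^3/s


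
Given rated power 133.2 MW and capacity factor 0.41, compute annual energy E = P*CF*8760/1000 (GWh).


E = 133.2 * 0.41 * 8760 / 1000 = 478.4011 GWh


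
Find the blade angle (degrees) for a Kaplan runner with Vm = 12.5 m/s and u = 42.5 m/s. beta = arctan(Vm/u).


beta = arctan(12.5 / 42.5) = 16.3895 degrees


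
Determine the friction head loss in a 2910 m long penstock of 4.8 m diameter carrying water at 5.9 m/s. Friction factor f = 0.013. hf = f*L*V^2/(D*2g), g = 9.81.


hf = 0.013 * 2910 * 5.9^2 / (4.8 * 2 * 9.81) = 13.9830 m


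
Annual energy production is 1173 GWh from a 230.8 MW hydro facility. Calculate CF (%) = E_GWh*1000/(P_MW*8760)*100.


CF = 1173 * 1000 / (230.8 * 8760) * 100 = 58.0174 %


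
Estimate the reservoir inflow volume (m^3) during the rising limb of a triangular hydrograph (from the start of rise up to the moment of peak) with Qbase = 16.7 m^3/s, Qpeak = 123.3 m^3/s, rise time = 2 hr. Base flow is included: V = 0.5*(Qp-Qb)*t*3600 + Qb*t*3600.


V = 0.5*(123.3 - 16.7)*2*3600 + 16.7*2*3600 = 504000.0000 m^3


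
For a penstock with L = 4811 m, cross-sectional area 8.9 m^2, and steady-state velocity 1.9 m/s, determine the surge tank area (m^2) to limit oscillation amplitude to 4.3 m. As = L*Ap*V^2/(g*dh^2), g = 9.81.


As = 4811 * 8.9 * 1.9^2 / (9.81 * 4.3^2) = 852.1708 m^2


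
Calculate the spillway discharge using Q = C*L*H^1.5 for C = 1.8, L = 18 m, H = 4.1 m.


Q = 1.8 * 18 * 4.1^1.5 = 268.9805 m^3/s


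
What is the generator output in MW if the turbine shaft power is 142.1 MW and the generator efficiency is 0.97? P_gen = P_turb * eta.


P_gen = 142.1 * 0.97 = 137.8370 MW


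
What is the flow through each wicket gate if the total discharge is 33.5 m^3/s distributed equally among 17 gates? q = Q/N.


q = 33.5 / 17 = 1.9706 m^3/s


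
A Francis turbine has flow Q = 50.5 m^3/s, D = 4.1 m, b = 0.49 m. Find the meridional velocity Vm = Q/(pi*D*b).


Vm = 50.5 / (pi * 4.1 * 0.49) = 8.0013 m/s


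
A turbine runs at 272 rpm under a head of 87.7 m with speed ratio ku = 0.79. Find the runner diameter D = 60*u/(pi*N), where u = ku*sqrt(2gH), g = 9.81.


u = 0.79 * sqrt(2*9.81*87.7) = 32.7700 m/s
D = 60 * 32.7700 / (pi * 272) = 2.3010 m


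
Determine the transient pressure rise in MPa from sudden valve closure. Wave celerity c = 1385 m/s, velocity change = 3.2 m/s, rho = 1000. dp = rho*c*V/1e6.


dp = 1000 * 1385 * 3.2 / 1e6 = 4.4320 MPa


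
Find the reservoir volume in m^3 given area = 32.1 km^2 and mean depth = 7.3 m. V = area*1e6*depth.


V = 32.1 * 1e6 * 7.3 = 2.3433e+08 m^3


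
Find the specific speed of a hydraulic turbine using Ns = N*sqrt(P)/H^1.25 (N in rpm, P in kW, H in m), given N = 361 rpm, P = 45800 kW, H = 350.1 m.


Ns = 361 * 45800^0.5 / 350.1^1.25 = 51.0152


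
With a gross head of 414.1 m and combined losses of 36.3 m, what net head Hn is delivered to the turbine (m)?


Hn = 414.1 - 36.3 = 377.8000 m


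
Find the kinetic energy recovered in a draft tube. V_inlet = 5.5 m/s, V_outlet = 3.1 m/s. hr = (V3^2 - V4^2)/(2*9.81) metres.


hr = (5.5^2 - 3.1^2) / (2*9.81) = 1.0520 m


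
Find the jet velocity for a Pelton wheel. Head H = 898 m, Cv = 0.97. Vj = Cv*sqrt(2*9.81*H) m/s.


Vj = 0.97 * sqrt(2*9.81*898) = 128.7536 m/s


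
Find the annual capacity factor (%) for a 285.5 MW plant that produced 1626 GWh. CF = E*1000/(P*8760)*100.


CF = 1626 * 1000 / (285.5 * 8760) * 100 = 65.0145 %


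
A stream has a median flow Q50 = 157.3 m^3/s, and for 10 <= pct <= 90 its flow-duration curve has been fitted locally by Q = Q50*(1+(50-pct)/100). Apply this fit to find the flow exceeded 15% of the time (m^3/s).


Q = 157.3 * (1 + (50 - 15)/100) = 212.3550 m^3/s


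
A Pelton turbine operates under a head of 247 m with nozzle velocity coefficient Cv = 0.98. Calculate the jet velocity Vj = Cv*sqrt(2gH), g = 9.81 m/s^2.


Vj = 0.98 * sqrt(2*9.81*247) = 68.2219 m/s


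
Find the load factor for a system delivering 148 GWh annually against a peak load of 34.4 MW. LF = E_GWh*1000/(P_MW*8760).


LF = 148 * 1000 / (34.4 * 8760) = 0.4911


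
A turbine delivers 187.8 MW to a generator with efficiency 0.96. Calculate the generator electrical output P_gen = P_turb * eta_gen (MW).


P_gen = 187.8 * 0.96 = 180.2880 MW


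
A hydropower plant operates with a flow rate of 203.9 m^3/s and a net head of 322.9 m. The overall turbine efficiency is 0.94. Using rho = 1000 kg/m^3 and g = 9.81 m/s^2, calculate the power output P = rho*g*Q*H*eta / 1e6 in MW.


P = 1000 * 9.81 * 203.9 * 322.9 * 0.94 / 1e6 = 607.1306 MW


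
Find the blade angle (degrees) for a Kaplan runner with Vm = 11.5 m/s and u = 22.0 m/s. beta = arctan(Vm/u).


beta = arctan(11.5 / 22.0) = 27.5973 degrees


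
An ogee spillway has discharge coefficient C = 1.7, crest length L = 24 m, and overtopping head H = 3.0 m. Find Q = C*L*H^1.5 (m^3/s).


Q = 1.7 * 24 * 3.0^1.5 = 212.0030 m^3/s


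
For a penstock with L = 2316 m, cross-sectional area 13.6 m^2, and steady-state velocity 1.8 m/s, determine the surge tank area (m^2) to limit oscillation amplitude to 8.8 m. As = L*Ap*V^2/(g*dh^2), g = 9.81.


As = 2316 * 13.6 * 1.8^2 / (9.81 * 8.8^2) = 134.3347 m^2


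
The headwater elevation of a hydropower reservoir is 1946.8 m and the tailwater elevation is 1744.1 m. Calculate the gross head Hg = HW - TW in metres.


Hg = 1946.8 - 1744.1 = 202.7000 m


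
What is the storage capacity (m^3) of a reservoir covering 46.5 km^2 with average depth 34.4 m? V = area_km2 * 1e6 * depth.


V = 46.5 * 1e6 * 34.4 = 1.5996e+09 m^3


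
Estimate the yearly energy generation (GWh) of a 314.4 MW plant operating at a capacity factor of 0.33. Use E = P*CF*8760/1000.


E = 314.4 * 0.33 * 8760 / 1000 = 908.8675 GWh


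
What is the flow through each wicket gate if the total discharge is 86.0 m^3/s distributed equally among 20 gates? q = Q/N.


q = 86.0 / 20 = 4.3000 m^3/s


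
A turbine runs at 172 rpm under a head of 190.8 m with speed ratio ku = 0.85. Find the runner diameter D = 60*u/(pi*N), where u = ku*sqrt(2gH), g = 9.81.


u = 0.85 * sqrt(2*9.81*190.8) = 52.0065 m/s
D = 60 * 52.0065 / (pi * 172) = 5.7747 m


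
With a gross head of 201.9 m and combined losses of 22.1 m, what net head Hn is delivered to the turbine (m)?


Hn = 201.9 - 22.1 = 179.8000 m


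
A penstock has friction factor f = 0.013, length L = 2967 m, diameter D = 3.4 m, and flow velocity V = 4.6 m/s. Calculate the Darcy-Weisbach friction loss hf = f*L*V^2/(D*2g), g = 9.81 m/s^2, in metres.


hf = 0.013 * 2967 * 4.6^2 / (3.4 * 2 * 9.81) = 12.2348 m


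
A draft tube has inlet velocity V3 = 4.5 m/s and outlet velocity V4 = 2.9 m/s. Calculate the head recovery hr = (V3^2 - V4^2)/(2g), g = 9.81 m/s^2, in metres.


hr = (4.5^2 - 2.9^2) / (2*9.81) = 0.6035 m


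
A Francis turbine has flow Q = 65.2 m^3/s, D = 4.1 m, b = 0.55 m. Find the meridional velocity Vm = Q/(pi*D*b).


Vm = 65.2 / (pi * 4.1 * 0.55) = 9.2035 m/s


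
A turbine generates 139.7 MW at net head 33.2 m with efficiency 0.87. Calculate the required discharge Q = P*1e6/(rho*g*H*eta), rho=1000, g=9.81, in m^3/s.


Q = 139.7 * 1e6 / (1000 * 9.81 * 33.2 * 0.87) = 493.0263 m^3/s


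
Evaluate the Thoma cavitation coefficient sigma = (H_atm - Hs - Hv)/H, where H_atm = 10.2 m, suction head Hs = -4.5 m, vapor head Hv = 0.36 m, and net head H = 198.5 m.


sigma = (10.2 - (-4.5) - 0.36) / 198.5 = 0.0722


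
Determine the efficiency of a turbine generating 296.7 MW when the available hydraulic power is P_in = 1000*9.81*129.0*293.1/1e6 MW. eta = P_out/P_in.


P_in = 1000 * 9.81 * 129.0 * 293.1 / 1e6 = 370.9151 MW
eta = 296.7 / 370.9151 = 0.7999


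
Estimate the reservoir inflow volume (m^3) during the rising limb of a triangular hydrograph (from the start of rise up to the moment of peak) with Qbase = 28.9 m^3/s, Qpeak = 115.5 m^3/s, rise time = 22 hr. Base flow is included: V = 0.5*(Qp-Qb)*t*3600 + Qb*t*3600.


V = 0.5*(115.5 - 28.9)*22*3600 + 28.9*22*3600 = 5.7182e+06 m^3


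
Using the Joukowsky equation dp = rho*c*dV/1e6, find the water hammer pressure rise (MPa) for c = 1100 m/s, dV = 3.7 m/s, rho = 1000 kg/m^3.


dp = 1000 * 1100 * 3.7 / 1e6 = 4.0700 MPa


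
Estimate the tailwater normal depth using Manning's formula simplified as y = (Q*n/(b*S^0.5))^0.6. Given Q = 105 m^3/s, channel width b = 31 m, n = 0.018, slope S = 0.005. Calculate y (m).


y = (105 * 0.018 / (31 * 0.005^0.5))^0.6 = 0.9149 m


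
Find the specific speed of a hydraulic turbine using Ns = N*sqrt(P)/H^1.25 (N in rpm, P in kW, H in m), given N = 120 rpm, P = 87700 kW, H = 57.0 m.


Ns = 120 * 87700^0.5 / 57.0^1.25 = 226.9016


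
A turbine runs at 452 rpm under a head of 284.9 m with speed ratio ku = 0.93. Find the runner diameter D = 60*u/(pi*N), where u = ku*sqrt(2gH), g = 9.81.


u = 0.93 * sqrt(2*9.81*284.9) = 69.5310 m/s
D = 60 * 69.5310 / (pi * 452) = 2.9379 m


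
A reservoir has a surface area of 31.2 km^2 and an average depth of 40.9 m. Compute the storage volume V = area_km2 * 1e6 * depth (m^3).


V = 31.2 * 1e6 * 40.9 = 1.2761e+09 m^3


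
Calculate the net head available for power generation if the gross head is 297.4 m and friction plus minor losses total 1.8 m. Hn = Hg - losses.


Hn = 297.4 - 1.8 = 295.6000 m


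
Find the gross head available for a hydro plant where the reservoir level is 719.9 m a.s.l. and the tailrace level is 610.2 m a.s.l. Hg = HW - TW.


Hg = 719.9 - 610.2 = 109.7000 m


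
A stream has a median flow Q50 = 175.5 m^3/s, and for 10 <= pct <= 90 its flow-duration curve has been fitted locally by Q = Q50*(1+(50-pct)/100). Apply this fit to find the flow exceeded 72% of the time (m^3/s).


Q = 175.5 * (1 + (50 - 72)/100) = 136.8900 m^3/s


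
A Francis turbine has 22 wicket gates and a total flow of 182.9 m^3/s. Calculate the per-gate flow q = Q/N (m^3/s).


q = 182.9 / 22 = 8.3136 m^3/s


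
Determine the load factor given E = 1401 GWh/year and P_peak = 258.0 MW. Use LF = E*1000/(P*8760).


LF = 1401 * 1000 / (258.0 * 8760) = 0.6199


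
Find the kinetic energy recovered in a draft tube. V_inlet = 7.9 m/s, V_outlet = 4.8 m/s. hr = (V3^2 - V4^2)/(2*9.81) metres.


hr = (7.9^2 - 4.8^2) / (2*9.81) = 2.0066 m


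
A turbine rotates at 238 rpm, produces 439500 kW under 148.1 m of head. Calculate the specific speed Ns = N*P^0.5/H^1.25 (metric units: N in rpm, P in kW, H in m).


Ns = 238 * 439500^0.5 / 148.1^1.25 = 305.3955


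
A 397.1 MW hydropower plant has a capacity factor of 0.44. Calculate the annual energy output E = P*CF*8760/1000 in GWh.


E = 397.1 * 0.44 * 8760 / 1000 = 1530.5822 GWh


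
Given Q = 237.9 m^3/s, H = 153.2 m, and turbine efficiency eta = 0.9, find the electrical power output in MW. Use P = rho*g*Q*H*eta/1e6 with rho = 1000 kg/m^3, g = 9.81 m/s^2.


P = 1000 * 9.81 * 237.9 * 153.2 * 0.9 / 1e6 = 321.7842 MW


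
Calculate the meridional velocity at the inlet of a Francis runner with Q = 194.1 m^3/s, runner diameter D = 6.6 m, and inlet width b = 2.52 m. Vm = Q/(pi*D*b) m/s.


Vm = 194.1 / (pi * 6.6 * 2.52) = 3.7148 m/s


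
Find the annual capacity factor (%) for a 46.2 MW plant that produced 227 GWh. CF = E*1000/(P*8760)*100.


CF = 227 * 1000 / (46.2 * 8760) * 100 = 56.0893 %


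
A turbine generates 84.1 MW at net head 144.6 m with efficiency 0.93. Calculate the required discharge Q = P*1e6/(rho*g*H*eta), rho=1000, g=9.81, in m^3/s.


Q = 84.1 * 1e6 / (1000 * 9.81 * 144.6 * 0.93) = 63.7493 m^3/s


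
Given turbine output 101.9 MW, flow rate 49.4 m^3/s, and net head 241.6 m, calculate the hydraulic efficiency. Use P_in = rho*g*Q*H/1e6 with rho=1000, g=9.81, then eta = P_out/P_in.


P_in = 1000 * 9.81 * 49.4 * 241.6 / 1e6 = 117.0827 MW
eta = 101.9 / 117.0827 = 0.8703


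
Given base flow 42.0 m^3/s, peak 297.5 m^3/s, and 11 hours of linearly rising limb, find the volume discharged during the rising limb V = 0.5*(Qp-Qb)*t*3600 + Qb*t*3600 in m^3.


V = 0.5*(297.5 - 42.0)*11*3600 + 42.0*11*3600 = 6.7221e+06 m^3


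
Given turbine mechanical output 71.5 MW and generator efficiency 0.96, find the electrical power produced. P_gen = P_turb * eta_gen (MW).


P_gen = 71.5 * 0.96 = 68.6400 MW


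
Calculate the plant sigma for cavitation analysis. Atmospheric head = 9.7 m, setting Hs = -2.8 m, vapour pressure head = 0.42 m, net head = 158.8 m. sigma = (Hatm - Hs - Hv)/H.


sigma = (9.7 - (-2.8) - 0.42) / 158.8 = 0.0761


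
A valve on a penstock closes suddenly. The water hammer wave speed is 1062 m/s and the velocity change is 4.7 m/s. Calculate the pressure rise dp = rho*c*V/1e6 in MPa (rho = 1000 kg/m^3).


dp = 1000 * 1062 * 4.7 / 1e6 = 4.9914 MPa


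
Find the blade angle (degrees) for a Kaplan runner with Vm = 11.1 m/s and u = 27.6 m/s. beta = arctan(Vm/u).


beta = arctan(11.1 / 27.6) = 21.9087 degrees


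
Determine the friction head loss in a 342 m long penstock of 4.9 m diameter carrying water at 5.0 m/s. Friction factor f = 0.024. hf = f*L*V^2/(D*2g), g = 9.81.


hf = 0.024 * 342 * 5.0^2 / (4.9 * 2 * 9.81) = 2.1344 m


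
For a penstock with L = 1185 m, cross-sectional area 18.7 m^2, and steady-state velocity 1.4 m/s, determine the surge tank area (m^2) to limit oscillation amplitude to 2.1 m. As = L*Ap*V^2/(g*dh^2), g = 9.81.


As = 1185 * 18.7 * 1.4^2 / (9.81 * 2.1^2) = 1003.9416 m^2


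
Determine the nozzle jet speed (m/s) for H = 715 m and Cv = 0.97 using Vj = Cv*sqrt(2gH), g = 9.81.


Vj = 0.97 * sqrt(2*9.81*715) = 114.8879 m/s


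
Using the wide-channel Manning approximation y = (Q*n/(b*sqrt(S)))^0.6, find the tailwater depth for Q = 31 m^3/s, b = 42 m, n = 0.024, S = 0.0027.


y = (31 * 0.024 / (42 * 0.0027^0.5))^0.6 = 0.5243 m


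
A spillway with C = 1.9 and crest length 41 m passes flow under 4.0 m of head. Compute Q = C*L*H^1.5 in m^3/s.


Q = 1.9 * 41 * 4.0^1.5 = 623.2000 m^3/s


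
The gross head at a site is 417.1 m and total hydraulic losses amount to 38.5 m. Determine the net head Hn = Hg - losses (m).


Hn = 417.1 - 38.5 = 378.6000 m


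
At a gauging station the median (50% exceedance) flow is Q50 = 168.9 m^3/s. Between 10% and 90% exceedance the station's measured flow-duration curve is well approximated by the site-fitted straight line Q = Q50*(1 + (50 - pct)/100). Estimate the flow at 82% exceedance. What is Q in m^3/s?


Q = 168.9 * (1 + (50 - 82)/100) = 114.8520 m^3/s


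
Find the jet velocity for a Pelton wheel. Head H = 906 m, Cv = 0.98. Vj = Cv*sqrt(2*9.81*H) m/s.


Vj = 0.98 * sqrt(2*9.81*906) = 130.6591 m/s


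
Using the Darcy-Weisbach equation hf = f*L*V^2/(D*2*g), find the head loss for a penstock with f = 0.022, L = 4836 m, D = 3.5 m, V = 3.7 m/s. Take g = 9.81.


hf = 0.022 * 4836 * 3.7^2 / (3.5 * 2 * 9.81) = 21.2102 m


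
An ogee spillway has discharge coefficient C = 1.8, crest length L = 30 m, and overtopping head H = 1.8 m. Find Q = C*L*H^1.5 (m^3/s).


Q = 1.8 * 30 * 1.8^1.5 = 130.4075 m^3/s


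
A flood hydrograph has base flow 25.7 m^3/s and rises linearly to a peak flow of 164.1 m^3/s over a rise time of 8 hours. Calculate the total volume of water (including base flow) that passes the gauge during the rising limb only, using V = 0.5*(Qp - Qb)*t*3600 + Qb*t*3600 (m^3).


V = 0.5*(164.1 - 25.7)*8*3600 + 25.7*8*3600 = 2.7331e+06 m^3


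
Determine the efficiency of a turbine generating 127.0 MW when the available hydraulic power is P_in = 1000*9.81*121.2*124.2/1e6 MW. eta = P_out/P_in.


P_in = 1000 * 9.81 * 121.2 * 124.2 / 1e6 = 147.6703 MW
eta = 127.0 / 147.6703 = 0.8600


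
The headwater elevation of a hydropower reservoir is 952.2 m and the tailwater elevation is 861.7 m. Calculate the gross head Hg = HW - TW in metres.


Hg = 952.2 - 861.7 = 90.5000 m


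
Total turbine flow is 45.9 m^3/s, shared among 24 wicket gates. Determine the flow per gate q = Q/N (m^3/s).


q = 45.9 / 24 = 1.9125 m^3/s


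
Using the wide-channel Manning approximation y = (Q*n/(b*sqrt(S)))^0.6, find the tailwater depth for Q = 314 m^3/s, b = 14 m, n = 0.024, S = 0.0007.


y = (314 * 0.024 / (14 * 0.0007^0.5))^0.6 = 6.0965 m


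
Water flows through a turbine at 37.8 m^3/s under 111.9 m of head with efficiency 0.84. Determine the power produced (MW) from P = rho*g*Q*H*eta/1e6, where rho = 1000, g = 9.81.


P = 1000 * 9.81 * 37.8 * 111.9 * 0.84 / 1e6 = 34.8554 MW


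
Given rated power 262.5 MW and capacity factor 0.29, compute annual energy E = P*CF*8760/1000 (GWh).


E = 262.5 * 0.29 * 8760 / 1000 = 666.8550 GWh


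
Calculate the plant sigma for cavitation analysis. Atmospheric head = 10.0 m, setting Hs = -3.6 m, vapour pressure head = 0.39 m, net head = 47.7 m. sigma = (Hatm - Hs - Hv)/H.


sigma = (10.0 - (-3.6) - 0.39) / 47.7 = 0.2769


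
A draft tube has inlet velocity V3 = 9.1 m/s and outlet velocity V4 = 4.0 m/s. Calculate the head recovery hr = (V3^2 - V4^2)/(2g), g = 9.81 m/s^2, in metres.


hr = (9.1^2 - 4.0^2) / (2*9.81) = 3.4052 m


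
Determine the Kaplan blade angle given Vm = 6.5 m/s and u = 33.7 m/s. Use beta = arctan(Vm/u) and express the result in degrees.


beta = arctan(6.5 / 33.7) = 10.9171 degrees


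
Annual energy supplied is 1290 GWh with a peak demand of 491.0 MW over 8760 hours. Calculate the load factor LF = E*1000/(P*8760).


LF = 1290 * 1000 / (491.0 * 8760) = 0.2999


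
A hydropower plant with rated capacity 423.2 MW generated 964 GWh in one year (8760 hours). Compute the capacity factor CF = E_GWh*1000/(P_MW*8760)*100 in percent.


CF = 964 * 1000 / (423.2 * 8760) * 100 = 26.0032 %


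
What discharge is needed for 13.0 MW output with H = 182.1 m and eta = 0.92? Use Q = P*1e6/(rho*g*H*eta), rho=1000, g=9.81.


Q = 13.0 * 1e6 / (1000 * 9.81 * 182.1 * 0.92) = 7.9100 m^3/s


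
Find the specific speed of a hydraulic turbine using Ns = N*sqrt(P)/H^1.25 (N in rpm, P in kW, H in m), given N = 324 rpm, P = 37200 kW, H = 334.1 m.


Ns = 324 * 37200^0.5 / 334.1^1.25 = 43.7493


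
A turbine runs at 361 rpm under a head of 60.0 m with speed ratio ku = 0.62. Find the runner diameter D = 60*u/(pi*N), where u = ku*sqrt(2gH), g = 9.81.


u = 0.62 * sqrt(2*9.81*60.0) = 21.2724 m/s
D = 60 * 21.2724 / (pi * 361) = 1.1254 m


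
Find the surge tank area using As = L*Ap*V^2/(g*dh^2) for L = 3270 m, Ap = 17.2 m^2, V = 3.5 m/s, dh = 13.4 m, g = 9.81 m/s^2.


As = 3270 * 17.2 * 3.5^2 / (9.81 * 13.4^2) = 391.1413 m^2


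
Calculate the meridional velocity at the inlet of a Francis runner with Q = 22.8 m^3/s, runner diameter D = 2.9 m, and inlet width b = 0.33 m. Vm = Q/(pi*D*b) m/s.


Vm = 22.8 / (pi * 2.9 * 0.33) = 7.5836 m/s


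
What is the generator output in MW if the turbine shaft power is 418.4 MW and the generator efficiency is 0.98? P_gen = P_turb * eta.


P_gen = 418.4 * 0.98 = 410.0320 MW


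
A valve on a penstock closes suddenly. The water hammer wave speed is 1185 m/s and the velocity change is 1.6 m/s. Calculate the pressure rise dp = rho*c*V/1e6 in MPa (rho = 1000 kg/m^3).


dp = 1000 * 1185 * 1.6 / 1e6 = 1.8960 MPa


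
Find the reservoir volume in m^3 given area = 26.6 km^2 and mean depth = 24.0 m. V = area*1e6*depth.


V = 26.6 * 1e6 * 24.0 = 6.3840e+08 m^3


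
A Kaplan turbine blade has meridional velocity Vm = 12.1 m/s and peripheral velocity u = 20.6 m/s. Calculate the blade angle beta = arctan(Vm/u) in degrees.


beta = arctan(12.1 / 20.6) = 30.4291 degrees


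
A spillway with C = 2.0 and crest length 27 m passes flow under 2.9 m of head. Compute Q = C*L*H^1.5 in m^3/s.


Q = 2.0 * 27 * 2.9^1.5 = 266.6802 m^3/s


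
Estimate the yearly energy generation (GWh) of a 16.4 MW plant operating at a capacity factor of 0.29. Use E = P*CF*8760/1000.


E = 16.4 * 0.29 * 8760 / 1000 = 41.6626 GWh


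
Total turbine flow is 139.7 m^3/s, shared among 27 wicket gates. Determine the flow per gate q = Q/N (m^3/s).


q = 139.7 / 27 = 5.1741 m^3/s


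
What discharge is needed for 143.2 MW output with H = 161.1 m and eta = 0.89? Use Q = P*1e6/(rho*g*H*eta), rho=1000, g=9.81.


Q = 143.2 * 1e6 / (1000 * 9.81 * 161.1 * 0.89) = 101.8095 m^3/s


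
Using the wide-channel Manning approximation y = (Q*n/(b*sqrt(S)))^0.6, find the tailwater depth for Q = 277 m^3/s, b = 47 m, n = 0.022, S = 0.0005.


y = (277 * 0.022 / (47 * 0.0005^0.5))^0.6 = 2.8707 m


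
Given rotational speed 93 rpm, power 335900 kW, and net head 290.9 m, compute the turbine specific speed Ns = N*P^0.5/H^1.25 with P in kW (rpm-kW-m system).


Ns = 93 * 335900^0.5 / 290.9^1.25 = 44.8651


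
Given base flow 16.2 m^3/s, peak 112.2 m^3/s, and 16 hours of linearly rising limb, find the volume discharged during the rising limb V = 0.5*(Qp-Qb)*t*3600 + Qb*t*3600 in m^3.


V = 0.5*(112.2 - 16.2)*16*3600 + 16.2*16*3600 = 3.6979e+06 m^3


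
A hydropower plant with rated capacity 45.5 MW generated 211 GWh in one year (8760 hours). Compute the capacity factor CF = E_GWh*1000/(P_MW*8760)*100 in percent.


CF = 211 * 1000 / (45.5 * 8760) * 100 = 52.9379 %
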